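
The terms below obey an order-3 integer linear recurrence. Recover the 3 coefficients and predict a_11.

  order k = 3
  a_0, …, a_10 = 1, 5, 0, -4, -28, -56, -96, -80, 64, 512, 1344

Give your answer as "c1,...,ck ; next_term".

2,0,-4 ; 2432

  a_3 = 2·0 + 0·5 + -4·1 = -4
  a_4 = 2·-4 + 0·0 + -4·5 = -28
  a_5 = 2·-28 + 0·-4 + -4·0 = -56
  a_6 = 2·-56 + 0·-28 + -4·-4 = -96
  a_7 = 2·-96 + 0·-56 + -4·-28 = -80
  a_8 = 2·-80 + 0·-96 + -4·-56 = 64
  a_9 = 2·64 + 0·-80 + -4·-96 = 512
  a_10 = 2·512 + 0·64 + -4·-80 = 1344
  a_11 = 2·1344 + 0·512 + -4·64 = 2432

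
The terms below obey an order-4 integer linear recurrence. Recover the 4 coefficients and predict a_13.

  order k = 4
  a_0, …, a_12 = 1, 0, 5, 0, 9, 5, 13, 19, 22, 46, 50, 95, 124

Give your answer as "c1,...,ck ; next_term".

0,2,1,-1 ; 194

  a_4 = 0·0 + 2·5 + 1·0 + -1·1 = 9
  a_5 = 0·9 + 2·0 + 1·5 + -1·0 = 5
  a_6 = 0·5 + 2·9 + 1·0 + -1·5 = 13
  a_7 = 0·13 + 2·5 + 1·9 + -1·0 = 19
  a_8 = 0·19 + 2·13 + 1·5 + -1·9 = 22
  a_9 = 0·22 + 2·19 + 1·13 + -1·5 = 46
  a_10 = 0·46 + 2·22 + 1·19 + -1·13 = 50
  a_11 = 0·50 + 2·46 + 1·22 + -1·19 = 95
  a_12 = 0·95 + 2·50 + 1·46 + -1·22 = 124
  a_13 = 0·124 + 2·95 + 1·50 + -1·46 = 194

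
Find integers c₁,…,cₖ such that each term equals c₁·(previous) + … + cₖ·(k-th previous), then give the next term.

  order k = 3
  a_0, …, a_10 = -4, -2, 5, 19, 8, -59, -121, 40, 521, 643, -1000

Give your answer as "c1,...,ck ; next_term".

  a_3 = 1·5 + -3·-2 + -2·-4 = 19
  a_4 = 1·19 + -3·5 + -2·-2 = 8
  a_5 = 1·8 + -3·19 + -2·5 = -59
  a_6 = 1·-59 + -3·8 + -2·19 = -121
  a_7 = 1·-121 + -3·-59 + -2·8 = 40
  a_8 = 1·40 + -3·-121 + -2·-59 = 521
  a_9 = 1·521 + -3·40 + -2·-121 = 643
  a_10 = 1·643 + -3·521 + -2·40 = -1000
  a_11 = 1·-1000 + -3·643 + -2·521 = -3971

1,-3,-2 ; -3971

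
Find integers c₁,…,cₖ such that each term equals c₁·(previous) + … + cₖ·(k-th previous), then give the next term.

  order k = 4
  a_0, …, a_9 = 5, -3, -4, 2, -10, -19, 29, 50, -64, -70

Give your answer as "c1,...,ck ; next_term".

  a_4 = 1·2 + -3·-4 + 3·-3 + -3·5 = -10
  a_5 = 1·-10 + -3·2 + 3·-4 + -3·-3 = -19
  a_6 = 1·-19 + -3·-10 + 3·2 + -3·-4 = 29
  a_7 = 1·29 + -3·-19 + 3·-10 + -3·2 = 50
  a_8 = 1·50 + -3·29 + 3·-19 + -3·-10 = -64
  a_9 = 1·-64 + -3·50 + 3·29 + -3·-19 = -70
  a_10 = 1·-70 + -3·-64 + 3·50 + -3·29 = 185

1,-3,3,-3 ; 185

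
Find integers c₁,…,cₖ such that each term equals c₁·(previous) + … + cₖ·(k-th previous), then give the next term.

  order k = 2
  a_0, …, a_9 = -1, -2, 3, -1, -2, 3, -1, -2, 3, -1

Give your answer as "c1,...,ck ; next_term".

-1,-1 ; -2

  a_2 = -1·-2 + -1·-1 = 3
  a_3 = -1·3 + -1·-2 = -1
  a_4 = -1·-1 + -1·3 = -2
  a_5 = -1·-2 + -1·-1 = 3
  a_6 = -1·3 + -1·-2 = -1
  a_7 = -1·-1 + -1·3 = -2
  a_8 = -1·-2 + -1·-1 = 3
  a_9 = -1·3 + -1·-2 = -1
  a_10 = -1·-1 + -1·3 = -2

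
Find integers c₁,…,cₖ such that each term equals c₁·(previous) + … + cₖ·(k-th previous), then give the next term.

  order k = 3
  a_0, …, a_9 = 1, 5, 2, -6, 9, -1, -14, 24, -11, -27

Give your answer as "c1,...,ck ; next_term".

-1,-1,1 ; 62

  a_3 = -1·2 + -1·5 + 1·1 = -6
  a_4 = -1·-6 + -1·2 + 1·5 = 9
  a_5 = -1·9 + -1·-6 + 1·2 = -1
  a_6 = -1·-1 + -1·9 + 1·-6 = -14
  a_7 = -1·-14 + -1·-1 + 1·9 = 24
  a_8 = -1·24 + -1·-14 + 1·-1 = -11
  a_9 = -1·-11 + -1·24 + 1·-14 = -27
  a_10 = -1·-27 + -1·-11 + 1·24 = 62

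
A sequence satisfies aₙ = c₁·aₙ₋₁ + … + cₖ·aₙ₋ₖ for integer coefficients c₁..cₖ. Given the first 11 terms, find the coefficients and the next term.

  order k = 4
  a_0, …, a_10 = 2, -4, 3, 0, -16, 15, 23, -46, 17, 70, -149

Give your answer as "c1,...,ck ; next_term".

  a_4 = 0·0 + -2·3 + 1·-4 + -3·2 = -16
  a_5 = 0·-16 + -2·0 + 1·3 + -3·-4 = 15
  a_6 = 0·15 + -2·-16 + 1·0 + -3·3 = 23
  a_7 = 0·23 + -2·15 + 1·-16 + -3·0 = -46
  a_8 = 0·-46 + -2·23 + 1·15 + -3·-16 = 17
  a_9 = 0·17 + -2·-46 + 1·23 + -3·15 = 70
  a_10 = 0·70 + -2·17 + 1·-46 + -3·23 = -149
  a_11 = 0·-149 + -2·70 + 1·17 + -3·-46 = 15

0,-2,1,-3 ; 15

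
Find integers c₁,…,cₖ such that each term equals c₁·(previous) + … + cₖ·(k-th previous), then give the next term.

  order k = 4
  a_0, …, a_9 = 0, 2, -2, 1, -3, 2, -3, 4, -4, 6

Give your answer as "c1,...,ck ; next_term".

  a_4 = -1·1 + 1·-2 + 0·2 + -1·0 = -3
  a_5 = -1·-3 + 1·1 + 0·-2 + -1·2 = 2
  a_6 = -1·2 + 1·-3 + 0·1 + -1·-2 = -3
  a_7 = -1·-3 + 1·2 + 0·-3 + -1·1 = 4
  a_8 = -1·4 + 1·-3 + 0·2 + -1·-3 = -4
  a_9 = -1·-4 + 1·4 + 0·-3 + -1·2 = 6
  a_10 = -1·6 + 1·-4 + 0·4 + -1·-3 = -7

-1,1,0,-1 ; -7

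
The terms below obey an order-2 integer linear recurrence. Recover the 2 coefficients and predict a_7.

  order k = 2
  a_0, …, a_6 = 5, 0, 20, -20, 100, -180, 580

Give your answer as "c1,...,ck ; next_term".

-1,4 ; -1300

  a_2 = -1·0 + 4·5 = 20
  a_3 = -1·20 + 4·0 = -20
  a_4 = -1·-20 + 4·20 = 100
  a_5 = -1·100 + 4·-20 = -180
  a_6 = -1·-180 + 4·100 = 580
  a_7 = -1·580 + 4·-180 = -1300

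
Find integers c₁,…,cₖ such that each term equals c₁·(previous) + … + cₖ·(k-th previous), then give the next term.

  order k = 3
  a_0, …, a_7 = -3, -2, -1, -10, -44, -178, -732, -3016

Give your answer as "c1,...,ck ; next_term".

4,0,2 ; -12420

  a_3 = 4·-1 + 0·-2 + 2·-3 = -10
  a_4 = 4·-10 + 0·-1 + 2·-2 = -44
  a_5 = 4·-44 + 0·-10 + 2·-1 = -178
  a_6 = 4·-178 + 0·-44 + 2·-10 = -732
  a_7 = 4·-732 + 0·-178 + 2·-44 = -3016
  a_8 = 4·-3016 + 0·-732 + 2·-178 = -12420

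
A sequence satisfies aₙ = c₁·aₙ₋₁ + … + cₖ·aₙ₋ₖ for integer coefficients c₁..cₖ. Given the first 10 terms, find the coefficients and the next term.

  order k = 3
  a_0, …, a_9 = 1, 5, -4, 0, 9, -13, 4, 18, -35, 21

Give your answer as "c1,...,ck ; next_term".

-1,-1,1 ; 32

  a_3 = -1·-4 + -1·5 + 1·1 = 0
  a_4 = -1·0 + -1·-4 + 1·5 = 9
  a_5 = -1·9 + -1·0 + 1·-4 = -13
  a_6 = -1·-13 + -1·9 + 1·0 = 4
  a_7 = -1·4 + -1·-13 + 1·9 = 18
  a_8 = -1·18 + -1·4 + 1·-13 = -35
  a_9 = -1·-35 + -1·18 + 1·4 = 21
  a_10 = -1·21 + -1·-35 + 1·18 = 32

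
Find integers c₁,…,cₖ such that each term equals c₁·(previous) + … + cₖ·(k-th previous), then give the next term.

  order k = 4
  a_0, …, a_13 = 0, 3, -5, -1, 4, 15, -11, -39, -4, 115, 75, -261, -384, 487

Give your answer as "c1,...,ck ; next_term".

  a_4 = 0·-1 + -2·-5 + -2·3 + 1·0 = 4
  a_5 = 0·4 + -2·-1 + -2·-5 + 1·3 = 15
  a_6 = 0·15 + -2·4 + -2·-1 + 1·-5 = -11
  a_7 = 0·-11 + -2·15 + -2·4 + 1·-1 = -39
  a_8 = 0·-39 + -2·-11 + -2·15 + 1·4 = -4
  a_9 = 0·-4 + -2·-39 + -2·-11 + 1·15 = 115
  a_10 = 0·115 + -2·-4 + -2·-39 + 1·-11 = 75
  a_11 = 0·75 + -2·115 + -2·-4 + 1·-39 = -261
  a_12 = 0·-261 + -2·75 + -2·115 + 1·-4 = -384
  a_13 = 0·-384 + -2·-261 + -2·75 + 1·115 = 487
  a_14 = 0·487 + -2·-384 + -2·-261 + 1·75 = 1365

0,-2,-2,1 ; 1365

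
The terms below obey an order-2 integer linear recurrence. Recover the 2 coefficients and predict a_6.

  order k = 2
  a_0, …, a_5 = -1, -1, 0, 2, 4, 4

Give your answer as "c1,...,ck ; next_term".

  a_2 = 2·-1 + -2·-1 = 0
  a_3 = 2·0 + -2·-1 = 2
  a_4 = 2·2 + -2·0 = 4
  a_5 = 2·4 + -2·2 = 4
  a_6 = 2·4 + -2·4 = 0

2,-2 ; 0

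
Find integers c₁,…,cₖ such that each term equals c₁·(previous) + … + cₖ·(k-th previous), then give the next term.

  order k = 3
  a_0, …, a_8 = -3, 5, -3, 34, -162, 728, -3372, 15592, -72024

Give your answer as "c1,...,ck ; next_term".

-4,2,-4 ; 332768

  a_3 = -4·-3 + 2·5 + -4·-3 = 34
  a_4 = -4·34 + 2·-3 + -4·5 = -162
  a_5 = -4·-162 + 2·34 + -4·-3 = 728
  a_6 = -4·728 + 2·-162 + -4·34 = -3372
  a_7 = -4·-3372 + 2·728 + -4·-162 = 15592
  a_8 = -4·15592 + 2·-3372 + -4·728 = -72024
  a_9 = -4·-72024 + 2·15592 + -4·-3372 = 332768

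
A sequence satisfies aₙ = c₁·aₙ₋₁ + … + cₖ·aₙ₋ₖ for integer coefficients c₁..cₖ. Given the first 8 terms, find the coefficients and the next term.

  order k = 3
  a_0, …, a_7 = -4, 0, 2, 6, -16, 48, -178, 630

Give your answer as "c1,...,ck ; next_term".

  a_3 = -3·2 + 1·0 + -3·-4 = 6
  a_4 = -3·6 + 1·2 + -3·0 = -16
  a_5 = -3·-16 + 1·6 + -3·2 = 48
  a_6 = -3·48 + 1·-16 + -3·6 = -178
  a_7 = -3·-178 + 1·48 + -3·-16 = 630
  a_8 = -3·630 + 1·-178 + -3·48 = -2212

-3,1,-3 ; -2212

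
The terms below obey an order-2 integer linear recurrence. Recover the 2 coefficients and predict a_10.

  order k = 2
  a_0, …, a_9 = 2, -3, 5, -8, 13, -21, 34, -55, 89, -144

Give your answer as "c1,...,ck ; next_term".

-1,1 ; 233

  a_2 = -1·-3 + 1·2 = 5
  a_3 = -1·5 + 1·-3 = -8
  a_4 = -1·-8 + 1·5 = 13
  a_5 = -1·13 + 1·-8 = -21
  a_6 = -1·-21 + 1·13 = 34
  a_7 = -1·34 + 1·-21 = -55
  a_8 = -1·-55 + 1·34 = 89
  a_9 = -1·89 + 1·-55 = -144
  a_10 = -1·-144 + 1·89 = 233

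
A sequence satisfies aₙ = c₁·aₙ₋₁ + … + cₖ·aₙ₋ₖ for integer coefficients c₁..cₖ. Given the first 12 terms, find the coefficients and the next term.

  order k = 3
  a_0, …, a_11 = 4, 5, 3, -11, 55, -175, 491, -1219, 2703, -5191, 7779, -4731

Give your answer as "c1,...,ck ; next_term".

-4,-3,4 ; -25177

  a_3 = -4·3 + -3·5 + 4·4 = -11
  a_4 = -4·-11 + -3·3 + 4·5 = 55
  a_5 = -4·55 + -3·-11 + 4·3 = -175
  a_6 = -4·-175 + -3·55 + 4·-11 = 491
  a_7 = -4·491 + -3·-175 + 4·55 = -1219
  a_8 = -4·-1219 + -3·491 + 4·-175 = 2703
  a_9 = -4·2703 + -3·-1219 + 4·491 = -5191
  a_10 = -4·-5191 + -3·2703 + 4·-1219 = 7779
  a_11 = -4·7779 + -3·-5191 + 4·2703 = -4731
  a_12 = -4·-4731 + -3·7779 + 4·-5191 = -25177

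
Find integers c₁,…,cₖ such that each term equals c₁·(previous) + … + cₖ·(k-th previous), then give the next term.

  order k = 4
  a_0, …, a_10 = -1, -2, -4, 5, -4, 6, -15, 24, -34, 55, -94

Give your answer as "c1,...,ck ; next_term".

-1,0,-1,1 ; 152

  a_4 = -1·5 + 0·-4 + -1·-2 + 1·-1 = -4
  a_5 = -1·-4 + 0·5 + -1·-4 + 1·-2 = 6
  a_6 = -1·6 + 0·-4 + -1·5 + 1·-4 = -15
  a_7 = -1·-15 + 0·6 + -1·-4 + 1·5 = 24
  a_8 = -1·24 + 0·-15 + -1·6 + 1·-4 = -34
  a_9 = -1·-34 + 0·24 + -1·-15 + 1·6 = 55
  a_10 = -1·55 + 0·-34 + -1·24 + 1·-15 = -94
  a_11 = -1·-94 + 0·55 + -1·-34 + 1·24 = 152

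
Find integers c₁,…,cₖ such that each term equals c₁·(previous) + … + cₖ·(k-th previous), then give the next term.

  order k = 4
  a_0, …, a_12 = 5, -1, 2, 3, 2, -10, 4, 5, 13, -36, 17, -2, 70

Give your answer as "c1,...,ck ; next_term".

-1,-1,-2,1 ; -138

  a_4 = -1·3 + -1·2 + -2·-1 + 1·5 = 2
  a_5 = -1·2 + -1·3 + -2·2 + 1·-1 = -10
  a_6 = -1·-10 + -1·2 + -2·3 + 1·2 = 4
  a_7 = -1·4 + -1·-10 + -2·2 + 1·3 = 5
  a_8 = -1·5 + -1·4 + -2·-10 + 1·2 = 13
  a_9 = -1·13 + -1·5 + -2·4 + 1·-10 = -36
  a_10 = -1·-36 + -1·13 + -2·5 + 1·4 = 17
  a_11 = -1·17 + -1·-36 + -2·13 + 1·5 = -2
  a_12 = -1·-2 + -1·17 + -2·-36 + 1·13 = 70
  a_13 = -1·70 + -1·-2 + -2·17 + 1·-36 = -138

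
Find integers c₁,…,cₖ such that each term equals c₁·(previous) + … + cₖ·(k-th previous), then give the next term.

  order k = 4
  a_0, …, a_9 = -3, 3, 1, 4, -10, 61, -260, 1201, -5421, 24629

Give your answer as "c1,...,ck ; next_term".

-4,3,3,2 ; -111696

  a_4 = -4·4 + 3·1 + 3·3 + 2·-3 = -10
  a_5 = -4·-10 + 3·4 + 3·1 + 2·3 = 61
  a_6 = -4·61 + 3·-10 + 3·4 + 2·1 = -260
  a_7 = -4·-260 + 3·61 + 3·-10 + 2·4 = 1201
  a_8 = -4·1201 + 3·-260 + 3·61 + 2·-10 = -5421
  a_9 = -4·-5421 + 3·1201 + 3·-260 + 2·61 = 24629
  a_10 = -4·24629 + 3·-5421 + 3·1201 + 2·-260 = -111696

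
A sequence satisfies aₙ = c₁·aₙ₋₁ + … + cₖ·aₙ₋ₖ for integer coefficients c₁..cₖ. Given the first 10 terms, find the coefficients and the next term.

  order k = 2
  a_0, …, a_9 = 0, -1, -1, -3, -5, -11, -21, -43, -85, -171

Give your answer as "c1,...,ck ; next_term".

  a_2 = 1·-1 + 2·0 = -1
  a_3 = 1·-1 + 2·-1 = -3
  a_4 = 1·-3 + 2·-1 = -5
  a_5 = 1·-5 + 2·-3 = -11
  a_6 = 1·-11 + 2·-5 = -21
  a_7 = 1·-21 + 2·-11 = -43
  a_8 = 1·-43 + 2·-21 = -85
  a_9 = 1·-85 + 2·-43 = -171
  a_10 = 1·-171 + 2·-85 = -341

1,2 ; -341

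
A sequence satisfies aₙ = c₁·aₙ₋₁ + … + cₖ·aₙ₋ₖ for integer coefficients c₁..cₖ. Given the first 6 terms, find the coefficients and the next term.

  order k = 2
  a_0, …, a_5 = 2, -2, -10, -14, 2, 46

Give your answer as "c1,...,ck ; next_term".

2,-3 ; 86

  a_2 = 2·-2 + -3·2 = -10
  a_3 = 2·-10 + -3·-2 = -14
  a_4 = 2·-14 + -3·-10 = 2
  a_5 = 2·2 + -3·-14 = 46
  a_6 = 2·46 + -3·2 = 86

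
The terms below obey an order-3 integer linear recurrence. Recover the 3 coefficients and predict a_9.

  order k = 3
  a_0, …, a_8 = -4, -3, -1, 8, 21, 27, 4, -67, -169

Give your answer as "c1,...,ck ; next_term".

  a_3 = 2·-1 + -2·-3 + -1·-4 = 8
  a_4 = 2·8 + -2·-1 + -1·-3 = 21
  a_5 = 2·21 + -2·8 + -1·-1 = 27
  a_6 = 2·27 + -2·21 + -1·8 = 4
  a_7 = 2·4 + -2·27 + -1·21 = -67
  a_8 = 2·-67 + -2·4 + -1·27 = -169
  a_9 = 2·-169 + -2·-67 + -1·4 = -208

2,-2,-1 ; -208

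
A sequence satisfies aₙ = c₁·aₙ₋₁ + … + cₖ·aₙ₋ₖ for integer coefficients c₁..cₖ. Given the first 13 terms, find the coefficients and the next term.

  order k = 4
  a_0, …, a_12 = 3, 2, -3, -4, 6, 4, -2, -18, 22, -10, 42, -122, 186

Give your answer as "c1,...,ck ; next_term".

-1,0,-2,2 ; -290

  a_4 = -1·-4 + 0·-3 + -2·2 + 2·3 = 6
  a_5 = -1·6 + 0·-4 + -2·-3 + 2·2 = 4
  a_6 = -1·4 + 0·6 + -2·-4 + 2·-3 = -2
  a_7 = -1·-2 + 0·4 + -2·6 + 2·-4 = -18
  a_8 = -1·-18 + 0·-2 + -2·4 + 2·6 = 22
  a_9 = -1·22 + 0·-18 + -2·-2 + 2·4 = -10
  a_10 = -1·-10 + 0·22 + -2·-18 + 2·-2 = 42
  a_11 = -1·42 + 0·-10 + -2·22 + 2·-18 = -122
  a_12 = -1·-122 + 0·42 + -2·-10 + 2·22 = 186
  a_13 = -1·186 + 0·-122 + -2·42 + 2·-10 = -290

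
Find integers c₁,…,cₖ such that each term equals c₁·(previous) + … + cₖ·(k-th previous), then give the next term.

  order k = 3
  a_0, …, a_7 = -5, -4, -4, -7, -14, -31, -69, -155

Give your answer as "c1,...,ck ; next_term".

  a_3 = 2·-4 + 1·-4 + -1·-5 = -7
  a_4 = 2·-7 + 1·-4 + -1·-4 = -14
  a_5 = 2·-14 + 1·-7 + -1·-4 = -31
  a_6 = 2·-31 + 1·-14 + -1·-7 = -69
  a_7 = 2·-69 + 1·-31 + -1·-14 = -155
  a_8 = 2·-155 + 1·-69 + -1·-31 = -348

2,1,-1 ; -348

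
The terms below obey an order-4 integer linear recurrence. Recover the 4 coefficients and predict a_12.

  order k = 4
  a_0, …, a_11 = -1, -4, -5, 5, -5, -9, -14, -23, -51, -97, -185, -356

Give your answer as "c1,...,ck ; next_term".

  a_4 = 1·5 + 1·-5 + 1·-4 + 1·-1 = -5
  a_5 = 1·-5 + 1·5 + 1·-5 + 1·-4 = -9
  a_6 = 1·-9 + 1·-5 + 1·5 + 1·-5 = -14
  a_7 = 1·-14 + 1·-9 + 1·-5 + 1·5 = -23
  a_8 = 1·-23 + 1·-14 + 1·-9 + 1·-5 = -51
  a_9 = 1·-51 + 1·-23 + 1·-14 + 1·-9 = -97
  a_10 = 1·-97 + 1·-51 + 1·-23 + 1·-14 = -185
  a_11 = 1·-185 + 1·-97 + 1·-51 + 1·-23 = -356
  a_12 = 1·-356 + 1·-185 + 1·-97 + 1·-51 = -689

1,1,1,1 ; -689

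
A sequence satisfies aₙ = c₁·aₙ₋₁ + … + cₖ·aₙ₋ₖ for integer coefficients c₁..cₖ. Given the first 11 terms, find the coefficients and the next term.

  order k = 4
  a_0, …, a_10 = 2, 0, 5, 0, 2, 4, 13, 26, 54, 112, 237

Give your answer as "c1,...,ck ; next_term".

2,0,0,1 ; 500

  a_4 = 2·0 + 0·5 + 0·0 + 1·2 = 2
  a_5 = 2·2 + 0·0 + 0·5 + 1·0 = 4
  a_6 = 2·4 + 0·2 + 0·0 + 1·5 = 13
  a_7 = 2·13 + 0·4 + 0·2 + 1·0 = 26
  a_8 = 2·26 + 0·13 + 0·4 + 1·2 = 54
  a_9 = 2·54 + 0·26 + 0·13 + 1·4 = 112
  a_10 = 2·112 + 0·54 + 0·26 + 1·13 = 237
  a_11 = 2·237 + 0·112 + 0·54 + 1·26 = 500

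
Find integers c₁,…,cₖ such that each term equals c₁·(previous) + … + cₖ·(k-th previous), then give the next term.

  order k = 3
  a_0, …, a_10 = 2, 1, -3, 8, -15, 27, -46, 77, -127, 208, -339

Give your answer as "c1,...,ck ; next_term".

  a_3 = -2·-3 + 0·1 + 1·2 = 8
  a_4 = -2·8 + 0·-3 + 1·1 = -15
  a_5 = -2·-15 + 0·8 + 1·-3 = 27
  a_6 = -2·27 + 0·-15 + 1·8 = -46
  a_7 = -2·-46 + 0·27 + 1·-15 = 77
  a_8 = -2·77 + 0·-46 + 1·27 = -127
  a_9 = -2·-127 + 0·77 + 1·-46 = 208
  a_10 = -2·208 + 0·-127 + 1·77 = -339
  a_11 = -2·-339 + 0·208 + 1·-127 = 551

-2,0,1 ; 551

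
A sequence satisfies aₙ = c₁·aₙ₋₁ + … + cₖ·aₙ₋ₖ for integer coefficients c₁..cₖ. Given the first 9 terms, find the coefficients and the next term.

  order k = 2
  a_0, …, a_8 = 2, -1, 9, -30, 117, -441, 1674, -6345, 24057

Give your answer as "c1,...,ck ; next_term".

  a_2 = -3·-1 + 3·2 = 9
  a_3 = -3·9 + 3·-1 = -30
  a_4 = -3·-30 + 3·9 = 117
  a_5 = -3·117 + 3·-30 = -441
  a_6 = -3·-441 + 3·117 = 1674
  a_7 = -3·1674 + 3·-441 = -6345
  a_8 = -3·-6345 + 3·1674 = 24057
  a_9 = -3·24057 + 3·-6345 = -91206

-3,3 ; -91206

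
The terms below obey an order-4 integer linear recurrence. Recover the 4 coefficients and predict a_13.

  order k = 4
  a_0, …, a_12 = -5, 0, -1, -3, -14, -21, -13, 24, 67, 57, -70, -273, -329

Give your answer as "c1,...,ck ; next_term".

  a_4 = 2·-3 + -2·-1 + -1·0 + 2·-5 = -14
  a_5 = 2·-14 + -2·-3 + -1·-1 + 2·0 = -21
  a_6 = 2·-21 + -2·-14 + -1·-3 + 2·-1 = -13
  a_7 = 2·-13 + -2·-21 + -1·-14 + 2·-3 = 24
  a_8 = 2·24 + -2·-13 + -1·-21 + 2·-14 = 67
  a_9 = 2·67 + -2·24 + -1·-13 + 2·-21 = 57
  a_10 = 2·57 + -2·67 + -1·24 + 2·-13 = -70
  a_11 = 2·-70 + -2·57 + -1·67 + 2·24 = -273
  a_12 = 2·-273 + -2·-70 + -1·57 + 2·67 = -329
  a_13 = 2·-329 + -2·-273 + -1·-70 + 2·57 = 72

2,-2,-1,2 ; 72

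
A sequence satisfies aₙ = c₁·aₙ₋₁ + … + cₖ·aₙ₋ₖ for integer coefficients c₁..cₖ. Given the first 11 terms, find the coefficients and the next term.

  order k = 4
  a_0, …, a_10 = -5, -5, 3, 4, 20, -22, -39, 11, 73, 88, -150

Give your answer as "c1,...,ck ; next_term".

  a_4 = -1·4 + -2·3 + -3·-5 + -3·-5 = 20
  a_5 = -1·20 + -2·4 + -3·3 + -3·-5 = -22
  a_6 = -1·-22 + -2·20 + -3·4 + -3·3 = -39
  a_7 = -1·-39 + -2·-22 + -3·20 + -3·4 = 11
  a_8 = -1·11 + -2·-39 + -3·-22 + -3·20 = 73
  a_9 = -1·73 + -2·11 + -3·-39 + -3·-22 = 88
  a_10 = -1·88 + -2·73 + -3·11 + -3·-39 = -150
  a_11 = -1·-150 + -2·88 + -3·73 + -3·11 = -278

-1,-2,-3,-3 ; -278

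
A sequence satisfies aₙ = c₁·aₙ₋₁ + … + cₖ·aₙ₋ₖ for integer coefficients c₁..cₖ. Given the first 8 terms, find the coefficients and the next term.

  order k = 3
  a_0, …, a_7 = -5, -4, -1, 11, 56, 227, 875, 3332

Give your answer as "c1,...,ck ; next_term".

4,0,-3 ; 12647

  a_3 = 4·-1 + 0·-4 + -3·-5 = 11
  a_4 = 4·11 + 0·-1 + -3·-4 = 56
  a_5 = 4·56 + 0·11 + -3·-1 = 227
  a_6 = 4·227 + 0·56 + -3·11 = 875
  a_7 = 4·875 + 0·227 + -3·56 = 3332
  a_8 = 4·3332 + 0·875 + -3·227 = 12647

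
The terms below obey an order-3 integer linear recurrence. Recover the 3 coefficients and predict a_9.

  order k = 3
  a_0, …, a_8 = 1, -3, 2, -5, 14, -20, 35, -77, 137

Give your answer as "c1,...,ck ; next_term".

-1,0,-3 ; -242

  a_3 = -1·2 + 0·-3 + -3·1 = -5
  a_4 = -1·-5 + 0·2 + -3·-3 = 14
  a_5 = -1·14 + 0·-5 + -3·2 = -20
  a_6 = -1·-20 + 0·14 + -3·-5 = 35
  a_7 = -1·35 + 0·-20 + -3·14 = -77
  a_8 = -1·-77 + 0·35 + -3·-20 = 137
  a_9 = -1·137 + 0·-77 + -3·35 = -242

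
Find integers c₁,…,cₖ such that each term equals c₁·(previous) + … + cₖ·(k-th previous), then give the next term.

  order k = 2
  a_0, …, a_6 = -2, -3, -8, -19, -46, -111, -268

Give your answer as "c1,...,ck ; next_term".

  a_2 = 2·-3 + 1·-2 = -8
  a_3 = 2·-8 + 1·-3 = -19
  a_4 = 2·-19 + 1·-8 = -46
  a_5 = 2·-46 + 1·-19 = -111
  a_6 = 2·-111 + 1·-46 = -268
  a_7 = 2·-268 + 1·-111 = -647

2,1 ; -647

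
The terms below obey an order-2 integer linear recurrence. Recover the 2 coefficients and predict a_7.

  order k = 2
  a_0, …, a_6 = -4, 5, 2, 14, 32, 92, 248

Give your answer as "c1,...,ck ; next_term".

  a_2 = 2·5 + 2·-4 = 2
  a_3 = 2·2 + 2·5 = 14
  a_4 = 2·14 + 2·2 = 32
  a_5 = 2·32 + 2·14 = 92
  a_6 = 2·92 + 2·32 = 248
  a_7 = 2·248 + 2·92 = 680

2,2 ; 680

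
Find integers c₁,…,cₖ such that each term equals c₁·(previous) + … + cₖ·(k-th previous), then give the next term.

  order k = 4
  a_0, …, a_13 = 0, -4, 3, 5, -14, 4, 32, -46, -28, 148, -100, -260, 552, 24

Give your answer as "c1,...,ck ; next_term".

  a_4 = 0·5 + -2·3 + 2·-4 + -2·0 = -14
  a_5 = 0·-14 + -2·5 + 2·3 + -2·-4 = 4
  a_6 = 0·4 + -2·-14 + 2·5 + -2·3 = 32
  a_7 = 0·32 + -2·4 + 2·-14 + -2·5 = -46
  a_8 = 0·-46 + -2·32 + 2·4 + -2·-14 = -28
  a_9 = 0·-28 + -2·-46 + 2·32 + -2·4 = 148
  a_10 = 0·148 + -2·-28 + 2·-46 + -2·32 = -100
  a_11 = 0·-100 + -2·148 + 2·-28 + -2·-46 = -260
  a_12 = 0·-260 + -2·-100 + 2·148 + -2·-28 = 552
  a_13 = 0·552 + -2·-260 + 2·-100 + -2·148 = 24
  a_14 = 0·24 + -2·552 + 2·-260 + -2·-100 = -1424

0,-2,2,-2 ; -1424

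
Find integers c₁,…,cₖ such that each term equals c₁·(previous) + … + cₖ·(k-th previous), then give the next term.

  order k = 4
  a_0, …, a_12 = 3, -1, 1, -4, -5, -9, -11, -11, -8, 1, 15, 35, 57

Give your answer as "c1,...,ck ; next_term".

1,1,-1,-1 ; 76

  a_4 = 1·-4 + 1·1 + -1·-1 + -1·3 = -5
  a_5 = 1·-5 + 1·-4 + -1·1 + -1·-1 = -9
  a_6 = 1·-9 + 1·-5 + -1·-4 + -1·1 = -11
  a_7 = 1·-11 + 1·-9 + -1·-5 + -1·-4 = -11
  a_8 = 1·-11 + 1·-11 + -1·-9 + -1·-5 = -8
  a_9 = 1·-8 + 1·-11 + -1·-11 + -1·-9 = 1
  a_10 = 1·1 + 1·-8 + -1·-11 + -1·-11 = 15
  a_11 = 1·15 + 1·1 + -1·-8 + -1·-11 = 35
  a_12 = 1·35 + 1·15 + -1·1 + -1·-8 = 57
  a_13 = 1·57 + 1·35 + -1·15 + -1·1 = 76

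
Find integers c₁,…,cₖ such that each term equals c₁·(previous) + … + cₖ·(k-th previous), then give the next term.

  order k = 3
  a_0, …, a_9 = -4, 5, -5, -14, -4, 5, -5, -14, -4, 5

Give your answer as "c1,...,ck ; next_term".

  a_3 = 1·-5 + -1·5 + 1·-4 = -14
  a_4 = 1·-14 + -1·-5 + 1·5 = -4
  a_5 = 1·-4 + -1·-14 + 1·-5 = 5
  a_6 = 1·5 + -1·-4 + 1·-14 = -5
  a_7 = 1·-5 + -1·5 + 1·-4 = -14
  a_8 = 1·-14 + -1·-5 + 1·5 = -4
  a_9 = 1·-4 + -1·-14 + 1·-5 = 5
  a_10 = 1·5 + -1·-4 + 1·-14 = -5

1,-1,1 ; -5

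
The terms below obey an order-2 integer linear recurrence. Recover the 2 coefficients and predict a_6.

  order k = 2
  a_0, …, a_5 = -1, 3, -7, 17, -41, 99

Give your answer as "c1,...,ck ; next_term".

  a_2 = -2·3 + 1·-1 = -7
  a_3 = -2·-7 + 1·3 = 17
  a_4 = -2·17 + 1·-7 = -41
  a_5 = -2·-41 + 1·17 = 99
  a_6 = -2·99 + 1·-41 = -239

-2,1 ; -239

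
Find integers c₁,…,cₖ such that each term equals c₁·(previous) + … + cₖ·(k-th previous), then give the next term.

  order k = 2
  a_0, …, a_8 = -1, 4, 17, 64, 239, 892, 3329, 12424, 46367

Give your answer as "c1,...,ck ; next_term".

4,-1 ; 173044

  a_2 = 4·4 + -1·-1 = 17
  a_3 = 4·17 + -1·4 = 64
  a_4 = 4·64 + -1·17 = 239
  a_5 = 4·239 + -1·64 = 892
  a_6 = 4·892 + -1·239 = 3329
  a_7 = 4·3329 + -1·892 = 12424
  a_8 = 4·12424 + -1·3329 = 46367
  a_9 = 4·46367 + -1·12424 = 173044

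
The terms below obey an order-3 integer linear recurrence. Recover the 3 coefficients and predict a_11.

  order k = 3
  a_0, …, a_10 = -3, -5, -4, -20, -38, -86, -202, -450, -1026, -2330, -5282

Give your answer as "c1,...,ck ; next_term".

1,2,2 ; -11994

  a_3 = 1·-4 + 2·-5 + 2·-3 = -20
  a_4 = 1·-20 + 2·-4 + 2·-5 = -38
  a_5 = 1·-38 + 2·-20 + 2·-4 = -86
  a_6 = 1·-86 + 2·-38 + 2·-20 = -202
  a_7 = 1·-202 + 2·-86 + 2·-38 = -450
  a_8 = 1·-450 + 2·-202 + 2·-86 = -1026
  a_9 = 1·-1026 + 2·-450 + 2·-202 = -2330
  a_10 = 1·-2330 + 2·-1026 + 2·-450 = -5282
  a_11 = 1·-5282 + 2·-2330 + 2·-1026 = -11994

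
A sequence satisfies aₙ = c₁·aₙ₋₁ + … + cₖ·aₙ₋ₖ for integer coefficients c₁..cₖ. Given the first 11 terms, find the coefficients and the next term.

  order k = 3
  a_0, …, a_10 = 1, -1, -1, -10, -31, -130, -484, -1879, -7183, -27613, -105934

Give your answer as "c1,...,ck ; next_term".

3,4,-3 ; -406705

  a_3 = 3·-1 + 4·-1 + -3·1 = -10
  a_4 = 3·-10 + 4·-1 + -3·-1 = -31
  a_5 = 3·-31 + 4·-10 + -3·-1 = -130
  a_6 = 3·-130 + 4·-31 + -3·-10 = -484
  a_7 = 3·-484 + 4·-130 + -3·-31 = -1879
  a_8 = 3·-1879 + 4·-484 + -3·-130 = -7183
  a_9 = 3·-7183 + 4·-1879 + -3·-484 = -27613
  a_10 = 3·-27613 + 4·-7183 + -3·-1879 = -105934
  a_11 = 3·-105934 + 4·-27613 + -3·-7183 = -406705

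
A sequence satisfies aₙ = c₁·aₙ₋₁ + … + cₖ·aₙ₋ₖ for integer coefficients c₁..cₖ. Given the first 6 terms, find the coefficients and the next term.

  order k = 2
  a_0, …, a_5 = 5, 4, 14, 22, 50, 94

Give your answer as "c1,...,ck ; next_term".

  a_2 = 1·4 + 2·5 = 14
  a_3 = 1·14 + 2·4 = 22
  a_4 = 1·22 + 2·14 = 50
  a_5 = 1·50 + 2·22 = 94
  a_6 = 1·94 + 2·50 = 194

1,2 ; 194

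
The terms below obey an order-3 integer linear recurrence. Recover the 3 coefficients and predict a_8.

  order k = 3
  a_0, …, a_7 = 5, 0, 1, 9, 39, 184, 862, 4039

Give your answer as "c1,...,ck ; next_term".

  a_3 = 4·1 + 3·0 + 1·5 = 9
  a_4 = 4·9 + 3·1 + 1·0 = 39
  a_5 = 4·39 + 3·9 + 1·1 = 184
  a_6 = 4·184 + 3·39 + 1·9 = 862
  a_7 = 4·862 + 3·184 + 1·39 = 4039
  a_8 = 4·4039 + 3·862 + 1·184 = 18926

4,3,1 ; 18926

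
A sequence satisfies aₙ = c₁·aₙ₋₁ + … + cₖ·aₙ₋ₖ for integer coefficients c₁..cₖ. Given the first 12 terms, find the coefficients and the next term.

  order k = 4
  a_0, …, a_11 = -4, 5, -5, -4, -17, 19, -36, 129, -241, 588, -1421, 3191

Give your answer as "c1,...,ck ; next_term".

  a_4 = -1·-4 + 2·-5 + -3·5 + -1·-4 = -17
  a_5 = -1·-17 + 2·-4 + -3·-5 + -1·5 = 19
  a_6 = -1·19 + 2·-17 + -3·-4 + -1·-5 = -36
  a_7 = -1·-36 + 2·19 + -3·-17 + -1·-4 = 129
  a_8 = -1·129 + 2·-36 + -3·19 + -1·-17 = -241
  a_9 = -1·-241 + 2·129 + -3·-36 + -1·19 = 588
  a_10 = -1·588 + 2·-241 + -3·129 + -1·-36 = -1421
  a_11 = -1·-1421 + 2·588 + -3·-241 + -1·129 = 3191
  a_12 = -1·3191 + 2·-1421 + -3·588 + -1·-241 = -7556

-1,2,-3,-1 ; -7556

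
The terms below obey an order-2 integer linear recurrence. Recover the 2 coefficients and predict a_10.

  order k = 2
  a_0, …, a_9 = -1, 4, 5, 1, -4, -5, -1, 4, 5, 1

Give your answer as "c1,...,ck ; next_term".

  a_2 = 1·4 + -1·-1 = 5
  a_3 = 1·5 + -1·4 = 1
  a_4 = 1·1 + -1·5 = -4
  a_5 = 1·-4 + -1·1 = -5
  a_6 = 1·-5 + -1·-4 = -1
  a_7 = 1·-1 + -1·-5 = 4
  a_8 = 1·4 + -1·-1 = 5
  a_9 = 1·5 + -1·4 = 1
  a_10 = 1·1 + -1·5 = -4

1,-1 ; -4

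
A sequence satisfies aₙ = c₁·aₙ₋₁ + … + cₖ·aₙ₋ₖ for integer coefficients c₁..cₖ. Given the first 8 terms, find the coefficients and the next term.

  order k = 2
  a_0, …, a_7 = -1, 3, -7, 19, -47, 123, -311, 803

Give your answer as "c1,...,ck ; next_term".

-1,4 ; -2047

  a_2 = -1·3 + 4·-1 = -7
  a_3 = -1·-7 + 4·3 = 19
  a_4 = -1·19 + 4·-7 = -47
  a_5 = -1·-47 + 4·19 = 123
  a_6 = -1·123 + 4·-47 = -311
  a_7 = -1·-311 + 4·123 = 803
  a_8 = -1·803 + 4·-311 = -2047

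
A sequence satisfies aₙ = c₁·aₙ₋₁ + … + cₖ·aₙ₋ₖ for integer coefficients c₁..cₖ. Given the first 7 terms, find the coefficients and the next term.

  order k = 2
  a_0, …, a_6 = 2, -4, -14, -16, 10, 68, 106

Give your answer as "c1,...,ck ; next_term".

2,-3 ; 8

  a_2 = 2·-4 + -3·2 = -14
  a_3 = 2·-14 + -3·-4 = -16
  a_4 = 2·-16 + -3·-14 = 10
  a_5 = 2·10 + -3·-16 = 68
  a_6 = 2·68 + -3·10 = 106
  a_7 = 2·106 + -3·68 = 8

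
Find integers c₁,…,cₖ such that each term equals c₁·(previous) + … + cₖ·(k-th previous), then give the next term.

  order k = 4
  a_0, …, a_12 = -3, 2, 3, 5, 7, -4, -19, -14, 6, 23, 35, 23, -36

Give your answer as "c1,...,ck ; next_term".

1,-2,1,-2 ; -93

  a_4 = 1·5 + -2·3 + 1·2 + -2·-3 = 7
  a_5 = 1·7 + -2·5 + 1·3 + -2·2 = -4
  a_6 = 1·-4 + -2·7 + 1·5 + -2·3 = -19
  a_7 = 1·-19 + -2·-4 + 1·7 + -2·5 = -14
  a_8 = 1·-14 + -2·-19 + 1·-4 + -2·7 = 6
  a_9 = 1·6 + -2·-14 + 1·-19 + -2·-4 = 23
  a_10 = 1·23 + -2·6 + 1·-14 + -2·-19 = 35
  a_11 = 1·35 + -2·23 + 1·6 + -2·-14 = 23
  a_12 = 1·23 + -2·35 + 1·23 + -2·6 = -36
  a_13 = 1·-36 + -2·23 + 1·35 + -2·23 = -93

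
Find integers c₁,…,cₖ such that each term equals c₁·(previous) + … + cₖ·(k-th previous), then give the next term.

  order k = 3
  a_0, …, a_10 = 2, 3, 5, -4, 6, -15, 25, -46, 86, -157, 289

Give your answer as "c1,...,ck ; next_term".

  a_3 = -1·5 + 1·3 + -1·2 = -4
  a_4 = -1·-4 + 1·5 + -1·3 = 6
  a_5 = -1·6 + 1·-4 + -1·5 = -15
  a_6 = -1·-15 + 1·6 + -1·-4 = 25
  a_7 = -1·25 + 1·-15 + -1·6 = -46
  a_8 = -1·-46 + 1·25 + -1·-15 = 86
  a_9 = -1·86 + 1·-46 + -1·25 = -157
  a_10 = -1·-157 + 1·86 + -1·-46 = 289
  a_11 = -1·289 + 1·-157 + -1·86 = -532

-1,1,-1 ; -532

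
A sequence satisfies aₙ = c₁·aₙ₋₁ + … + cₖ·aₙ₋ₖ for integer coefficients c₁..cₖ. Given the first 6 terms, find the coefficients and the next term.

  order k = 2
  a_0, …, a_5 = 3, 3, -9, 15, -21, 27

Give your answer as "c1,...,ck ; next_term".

  a_2 = -2·3 + -1·3 = -9
  a_3 = -2·-9 + -1·3 = 15
  a_4 = -2·15 + -1·-9 = -21
  a_5 = -2·-21 + -1·15 = 27
  a_6 = -2·27 + -1·-21 = -33

-2,-1 ; -33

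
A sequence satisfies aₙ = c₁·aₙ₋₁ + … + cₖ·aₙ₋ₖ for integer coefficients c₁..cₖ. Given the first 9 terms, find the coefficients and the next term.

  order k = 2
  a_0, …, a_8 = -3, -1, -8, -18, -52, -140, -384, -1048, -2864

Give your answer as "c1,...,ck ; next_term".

2,2 ; -7824

  a_2 = 2·-1 + 2·-3 = -8
  a_3 = 2·-8 + 2·-1 = -18
  a_4 = 2·-18 + 2·-8 = -52
  a_5 = 2·-52 + 2·-18 = -140
  a_6 = 2·-140 + 2·-52 = -384
  a_7 = 2·-384 + 2·-140 = -1048
  a_8 = 2·-1048 + 2·-384 = -2864
  a_9 = 2·-2864 + 2·-1048 = -7824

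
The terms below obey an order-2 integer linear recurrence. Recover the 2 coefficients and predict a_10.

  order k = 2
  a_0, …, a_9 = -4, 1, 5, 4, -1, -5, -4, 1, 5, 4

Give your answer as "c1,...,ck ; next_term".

  a_2 = 1·1 + -1·-4 = 5
  a_3 = 1·5 + -1·1 = 4
  a_4 = 1·4 + -1·5 = -1
  a_5 = 1·-1 + -1·4 = -5
  a_6 = 1·-5 + -1·-1 = -4
  a_7 = 1·-4 + -1·-5 = 1
  a_8 = 1·1 + -1·-4 = 5
  a_9 = 1·5 + -1·1 = 4
  a_10 = 1·4 + -1·5 = -1

1,-1 ; -1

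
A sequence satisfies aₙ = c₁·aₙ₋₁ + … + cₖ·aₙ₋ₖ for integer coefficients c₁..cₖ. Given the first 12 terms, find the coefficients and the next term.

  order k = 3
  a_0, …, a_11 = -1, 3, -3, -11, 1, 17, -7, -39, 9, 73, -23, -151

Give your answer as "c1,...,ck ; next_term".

1,-2,2 ; 41

  a_3 = 1·-3 + -2·3 + 2·-1 = -11
  a_4 = 1·-11 + -2·-3 + 2·3 = 1
  a_5 = 1·1 + -2·-11 + 2·-3 = 17
  a_6 = 1·17 + -2·1 + 2·-11 = -7
  a_7 = 1·-7 + -2·17 + 2·1 = -39
  a_8 = 1·-39 + -2·-7 + 2·17 = 9
  a_9 = 1·9 + -2·-39 + 2·-7 = 73
  a_10 = 1·73 + -2·9 + 2·-39 = -23
  a_11 = 1·-23 + -2·73 + 2·9 = -151
  a_12 = 1·-151 + -2·-23 + 2·73 = 41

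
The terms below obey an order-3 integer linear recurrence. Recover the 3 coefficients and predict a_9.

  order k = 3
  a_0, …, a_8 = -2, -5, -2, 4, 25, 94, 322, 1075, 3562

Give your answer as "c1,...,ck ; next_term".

4,-2,-1 ; 11776

  a_3 = 4·-2 + -2·-5 + -1·-2 = 4
  a_4 = 4·4 + -2·-2 + -1·-5 = 25
  a_5 = 4·25 + -2·4 + -1·-2 = 94
  a_6 = 4·94 + -2·25 + -1·4 = 322
  a_7 = 4·322 + -2·94 + -1·25 = 1075
  a_8 = 4·1075 + -2·322 + -1·94 = 3562
  a_9 = 4·3562 + -2·1075 + -1·322 = 11776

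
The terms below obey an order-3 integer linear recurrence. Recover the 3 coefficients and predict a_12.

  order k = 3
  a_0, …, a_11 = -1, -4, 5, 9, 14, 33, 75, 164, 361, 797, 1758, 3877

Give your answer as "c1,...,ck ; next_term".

2,0,1 ; 8551

  a_3 = 2·5 + 0·-4 + 1·-1 = 9
  a_4 = 2·9 + 0·5 + 1·-4 = 14
  a_5 = 2·14 + 0·9 + 1·5 = 33
  a_6 = 2·33 + 0·14 + 1·9 = 75
  a_7 = 2·75 + 0·33 + 1·14 = 164
  a_8 = 2·164 + 0·75 + 1·33 = 361
  a_9 = 2·361 + 0·164 + 1·75 = 797
  a_10 = 2·797 + 0·361 + 1·164 = 1758
  a_11 = 2·1758 + 0·797 + 1·361 = 3877
  a_12 = 2·3877 + 0·1758 + 1·797 = 8551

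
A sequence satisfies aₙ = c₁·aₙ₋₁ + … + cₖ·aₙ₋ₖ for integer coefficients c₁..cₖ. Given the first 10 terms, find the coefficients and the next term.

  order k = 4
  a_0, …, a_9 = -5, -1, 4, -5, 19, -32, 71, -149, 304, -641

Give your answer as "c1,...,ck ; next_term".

  a_4 = -1·-5 + 2·4 + -1·-1 + -1·-5 = 19
  a_5 = -1·19 + 2·-5 + -1·4 + -1·-1 = -32
  a_6 = -1·-32 + 2·19 + -1·-5 + -1·4 = 71
  a_7 = -1·71 + 2·-32 + -1·19 + -1·-5 = -149
  a_8 = -1·-149 + 2·71 + -1·-32 + -1·19 = 304
  a_9 = -1·304 + 2·-149 + -1·71 + -1·-32 = -641
  a_10 = -1·-641 + 2·304 + -1·-149 + -1·71 = 1327

-1,2,-1,-1 ; 1327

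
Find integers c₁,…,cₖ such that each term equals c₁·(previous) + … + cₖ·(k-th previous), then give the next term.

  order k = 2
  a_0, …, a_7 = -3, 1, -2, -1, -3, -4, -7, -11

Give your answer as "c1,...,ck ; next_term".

1,1 ; -18

  a_2 = 1·1 + 1·-3 = -2
  a_3 = 1·-2 + 1·1 = -1
  a_4 = 1·-1 + 1·-2 = -3
  a_5 = 1·-3 + 1·-1 = -4
  a_6 = 1·-4 + 1·-3 = -7
  a_7 = 1·-7 + 1·-4 = -11
  a_8 = 1·-11 + 1·-7 = -18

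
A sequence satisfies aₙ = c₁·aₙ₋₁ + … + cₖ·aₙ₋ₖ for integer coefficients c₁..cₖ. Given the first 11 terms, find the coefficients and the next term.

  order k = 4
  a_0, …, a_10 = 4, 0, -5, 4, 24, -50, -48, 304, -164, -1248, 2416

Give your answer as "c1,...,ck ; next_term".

  a_4 = -1·4 + -4·-5 + 2·0 + 2·4 = 24
  a_5 = -1·24 + -4·4 + 2·-5 + 2·0 = -50
  a_6 = -1·-50 + -4·24 + 2·4 + 2·-5 = -48
  a_7 = -1·-48 + -4·-50 + 2·24 + 2·4 = 304
  a_8 = -1·304 + -4·-48 + 2·-50 + 2·24 = -164
  a_9 = -1·-164 + -4·304 + 2·-48 + 2·-50 = -1248
  a_10 = -1·-1248 + -4·-164 + 2·304 + 2·-48 = 2416
  a_11 = -1·2416 + -4·-1248 + 2·-164 + 2·304 = 2856

-1,-4,2,2 ; 2856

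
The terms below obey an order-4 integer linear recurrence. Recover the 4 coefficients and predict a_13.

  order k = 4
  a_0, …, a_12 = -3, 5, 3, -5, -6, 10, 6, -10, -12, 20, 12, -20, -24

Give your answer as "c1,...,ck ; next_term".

0,0,0,2 ; 40

  a_4 = 0·-5 + 0·3 + 0·5 + 2·-3 = -6
  a_5 = 0·-6 + 0·-5 + 0·3 + 2·5 = 10
  a_6 = 0·10 + 0·-6 + 0·-5 + 2·3 = 6
  a_7 = 0·6 + 0·10 + 0·-6 + 2·-5 = -10
  a_8 = 0·-10 + 0·6 + 0·10 + 2·-6 = -12
  a_9 = 0·-12 + 0·-10 + 0·6 + 2·10 = 20
  a_10 = 0·20 + 0·-12 + 0·-10 + 2·6 = 12
  a_11 = 0·12 + 0·20 + 0·-12 + 2·-10 = -20
  a_12 = 0·-20 + 0·12 + 0·20 + 2·-12 = -24
  a_13 = 0·-24 + 0·-20 + 0·12 + 2·20 = 40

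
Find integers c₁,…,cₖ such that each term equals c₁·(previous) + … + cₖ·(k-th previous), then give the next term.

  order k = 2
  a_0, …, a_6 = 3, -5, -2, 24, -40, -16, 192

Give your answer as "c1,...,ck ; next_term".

  a_2 = -2·-5 + -4·3 = -2
  a_3 = -2·-2 + -4·-5 = 24
  a_4 = -2·24 + -4·-2 = -40
  a_5 = -2·-40 + -4·24 = -16
  a_6 = -2·-16 + -4·-40 = 192
  a_7 = -2·192 + -4·-16 = -320

-2,-4 ; -320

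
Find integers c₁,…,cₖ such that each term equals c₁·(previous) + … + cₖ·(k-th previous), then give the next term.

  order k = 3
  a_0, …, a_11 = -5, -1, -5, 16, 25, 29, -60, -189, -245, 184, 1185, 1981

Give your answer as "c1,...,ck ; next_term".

  a_3 = 1·-5 + -1·-1 + -4·-5 = 16
  a_4 = 1·16 + -1·-5 + -4·-1 = 25
  a_5 = 1·25 + -1·16 + -4·-5 = 29
  a_6 = 1·29 + -1·25 + -4·16 = -60
  a_7 = 1·-60 + -1·29 + -4·25 = -189
  a_8 = 1·-189 + -1·-60 + -4·29 = -245
  a_9 = 1·-245 + -1·-189 + -4·-60 = 184
  a_10 = 1·184 + -1·-245 + -4·-189 = 1185
  a_11 = 1·1185 + -1·184 + -4·-245 = 1981
  a_12 = 1·1981 + -1·1185 + -4·184 = 60

1,-1,-4 ; 60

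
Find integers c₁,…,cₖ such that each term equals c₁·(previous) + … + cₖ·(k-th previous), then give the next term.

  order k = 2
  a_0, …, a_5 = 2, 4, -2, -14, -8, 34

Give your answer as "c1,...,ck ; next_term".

  a_2 = 1·4 + -3·2 = -2
  a_3 = 1·-2 + -3·4 = -14
  a_4 = 1·-14 + -3·-2 = -8
  a_5 = 1·-8 + -3·-14 = 34
  a_6 = 1·34 + -3·-8 = 58

1,-3 ; 58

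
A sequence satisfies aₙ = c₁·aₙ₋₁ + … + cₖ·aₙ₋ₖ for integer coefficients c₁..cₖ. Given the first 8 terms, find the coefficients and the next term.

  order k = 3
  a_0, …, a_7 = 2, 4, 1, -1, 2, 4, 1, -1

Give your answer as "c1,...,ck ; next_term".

  a_3 = 1·1 + -1·4 + 1·2 = -1
  a_4 = 1·-1 + -1·1 + 1·4 = 2
  a_5 = 1·2 + -1·-1 + 1·1 = 4
  a_6 = 1·4 + -1·2 + 1·-1 = 1
  a_7 = 1·1 + -1·4 + 1·2 = -1
  a_8 = 1·-1 + -1·1 + 1·4 = 2

1,-1,1 ; 2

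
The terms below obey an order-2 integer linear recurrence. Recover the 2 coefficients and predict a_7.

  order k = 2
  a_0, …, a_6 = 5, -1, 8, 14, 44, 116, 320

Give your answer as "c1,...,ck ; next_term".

2,2 ; 872

  a_2 = 2·-1 + 2·5 = 8
  a_3 = 2·8 + 2·-1 = 14
  a_4 = 2·14 + 2·8 = 44
  a_5 = 2·44 + 2·14 = 116
  a_6 = 2·116 + 2·44 = 320
  a_7 = 2·320 + 2·116 = 872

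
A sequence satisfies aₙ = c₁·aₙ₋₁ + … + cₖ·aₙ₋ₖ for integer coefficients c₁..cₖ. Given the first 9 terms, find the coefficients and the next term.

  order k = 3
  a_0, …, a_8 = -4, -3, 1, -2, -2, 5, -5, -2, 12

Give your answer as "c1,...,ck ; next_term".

  a_3 = -1·1 + -1·-3 + 1·-4 = -2
  a_4 = -1·-2 + -1·1 + 1·-3 = -2
  a_5 = -1·-2 + -1·-2 + 1·1 = 5
  a_6 = -1·5 + -1·-2 + 1·-2 = -5
  a_7 = -1·-5 + -1·5 + 1·-2 = -2
  a_8 = -1·-2 + -1·-5 + 1·5 = 12
  a_9 = -1·12 + -1·-2 + 1·-5 = -15

-1,-1,1 ; -15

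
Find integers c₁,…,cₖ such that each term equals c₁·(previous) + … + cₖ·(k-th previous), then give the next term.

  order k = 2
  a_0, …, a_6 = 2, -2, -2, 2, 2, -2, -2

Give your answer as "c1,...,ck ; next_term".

0,-1 ; 2

  a_2 = 0·-2 + -1·2 = -2
  a_3 = 0·-2 + -1·-2 = 2
  a_4 = 0·2 + -1·-2 = 2
  a_5 = 0·2 + -1·2 = -2
  a_6 = 0·-2 + -1·2 = -2
  a_7 = 0·-2 + -1·-2 = 2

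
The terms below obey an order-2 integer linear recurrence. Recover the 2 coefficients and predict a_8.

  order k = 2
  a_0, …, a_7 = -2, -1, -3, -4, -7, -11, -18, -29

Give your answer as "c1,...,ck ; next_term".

1,1 ; -47

  a_2 = 1·-1 + 1·-2 = -3
  a_3 = 1·-3 + 1·-1 = -4
  a_4 = 1·-4 + 1·-3 = -7
  a_5 = 1·-7 + 1·-4 = -11
  a_6 = 1·-11 + 1·-7 = -18
  a_7 = 1·-18 + 1·-11 = -29
  a_8 = 1·-29 + 1·-18 = -47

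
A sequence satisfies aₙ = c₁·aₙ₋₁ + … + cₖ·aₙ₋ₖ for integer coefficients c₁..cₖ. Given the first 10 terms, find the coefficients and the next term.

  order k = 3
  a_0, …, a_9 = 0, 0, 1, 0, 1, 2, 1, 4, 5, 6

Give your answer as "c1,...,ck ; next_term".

0,1,2 ; 13

  a_3 = 0·1 + 1·0 + 2·0 = 0
  a_4 = 0·0 + 1·1 + 2·0 = 1
  a_5 = 0·1 + 1·0 + 2·1 = 2
  a_6 = 0·2 + 1·1 + 2·0 = 1
  a_7 = 0·1 + 1·2 + 2·1 = 4
  a_8 = 0·4 + 1·1 + 2·2 = 5
  a_9 = 0·5 + 1·4 + 2·1 = 6
  a_10 = 0·6 + 1·5 + 2·4 = 13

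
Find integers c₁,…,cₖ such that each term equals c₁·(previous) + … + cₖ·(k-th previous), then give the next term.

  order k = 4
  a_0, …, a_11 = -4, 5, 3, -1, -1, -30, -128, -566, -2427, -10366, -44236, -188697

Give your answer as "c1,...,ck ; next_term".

4,2,-3,-3 ; -804881

  a_4 = 4·-1 + 2·3 + -3·5 + -3·-4 = -1
  a_5 = 4·-1 + 2·-1 + -3·3 + -3·5 = -30
  a_6 = 4·-30 + 2·-1 + -3·-1 + -3·3 = -128
  a_7 = 4·-128 + 2·-30 + -3·-1 + -3·-1 = -566
  a_8 = 4·-566 + 2·-128 + -3·-30 + -3·-1 = -2427
  a_9 = 4·-2427 + 2·-566 + -3·-128 + -3·-30 = -10366
  a_10 = 4·-10366 + 2·-2427 + -3·-566 + -3·-128 = -44236
  a_11 = 4·-44236 + 2·-10366 + -3·-2427 + -3·-566 = -188697
  a_12 = 4·-188697 + 2·-44236 + -3·-10366 + -3·-2427 = -804881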